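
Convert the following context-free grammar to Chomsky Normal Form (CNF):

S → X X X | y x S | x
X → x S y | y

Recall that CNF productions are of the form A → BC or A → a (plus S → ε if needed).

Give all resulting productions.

TY → y; TX → x; S → x; X → y; S → X X0; X0 → X X; S → TY X1; X1 → TX S; X → TX X2; X2 → S TY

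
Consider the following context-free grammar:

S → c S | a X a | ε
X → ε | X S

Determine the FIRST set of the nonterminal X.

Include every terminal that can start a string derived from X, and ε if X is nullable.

We compute FIRST(X) using the standard algorithm.
FIRST(S) = {a, c, ε}
FIRST(X) = {a, c, ε}
Therefore, FIRST(X) = {a, c, ε}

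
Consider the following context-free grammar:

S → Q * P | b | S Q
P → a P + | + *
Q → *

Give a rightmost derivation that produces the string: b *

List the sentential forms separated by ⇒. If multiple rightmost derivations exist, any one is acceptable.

S ⇒ S Q ⇒ S * ⇒ b *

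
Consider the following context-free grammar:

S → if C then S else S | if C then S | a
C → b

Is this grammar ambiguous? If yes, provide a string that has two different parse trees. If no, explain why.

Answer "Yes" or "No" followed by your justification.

Yes - the string 'if b then a else if b then if b then a else a' has two distinct leftmost derivations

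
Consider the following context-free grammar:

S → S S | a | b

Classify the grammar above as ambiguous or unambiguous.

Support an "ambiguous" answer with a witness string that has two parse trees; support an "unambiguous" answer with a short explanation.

Ambiguous - the string 'b a a a' has two distinct parse trees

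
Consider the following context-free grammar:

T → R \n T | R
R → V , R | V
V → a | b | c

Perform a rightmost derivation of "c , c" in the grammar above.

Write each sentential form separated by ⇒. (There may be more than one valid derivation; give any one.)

T ⇒ R ⇒ V , R ⇒ V , V ⇒ V , c ⇒ c , c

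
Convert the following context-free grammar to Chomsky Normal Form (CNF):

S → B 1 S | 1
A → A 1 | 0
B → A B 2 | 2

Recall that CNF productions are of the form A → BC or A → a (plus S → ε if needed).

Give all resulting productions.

T1 → 1; S → 1; A → 0; T2 → 2; B → 2; S → B X0; X0 → T1 S; A → A T1; B → A X1; X1 → B T2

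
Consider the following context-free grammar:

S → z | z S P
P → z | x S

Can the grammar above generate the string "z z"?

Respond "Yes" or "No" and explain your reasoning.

No - no valid derivation exists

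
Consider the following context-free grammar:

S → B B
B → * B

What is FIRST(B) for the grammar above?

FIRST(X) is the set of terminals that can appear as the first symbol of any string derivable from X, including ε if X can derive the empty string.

We compute FIRST(B) using the standard algorithm.
FIRST(B) = {*}
FIRST(S) = {*}
Therefore, FIRST(B) = {*}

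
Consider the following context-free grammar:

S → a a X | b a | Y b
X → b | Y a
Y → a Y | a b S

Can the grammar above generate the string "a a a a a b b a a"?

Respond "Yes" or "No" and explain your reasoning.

Yes - a valid derivation exists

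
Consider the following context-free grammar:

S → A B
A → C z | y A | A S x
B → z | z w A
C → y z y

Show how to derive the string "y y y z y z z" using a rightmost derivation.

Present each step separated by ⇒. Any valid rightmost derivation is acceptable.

S ⇒ A B ⇒ A z ⇒ y A z ⇒ y y A z ⇒ y y C z z ⇒ y y y z y z z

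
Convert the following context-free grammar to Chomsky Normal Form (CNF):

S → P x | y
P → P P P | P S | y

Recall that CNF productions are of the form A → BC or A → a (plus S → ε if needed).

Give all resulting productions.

TX → x; S → y; P → y; S → P TX; P → P X0; X0 → P P; P → P S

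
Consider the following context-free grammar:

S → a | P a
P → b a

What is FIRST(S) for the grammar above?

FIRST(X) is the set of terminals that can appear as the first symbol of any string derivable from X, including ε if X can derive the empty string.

We compute FIRST(S) using the standard algorithm.
FIRST(P) = {b}
FIRST(S) = {a, b}
Therefore, FIRST(S) = {a, b}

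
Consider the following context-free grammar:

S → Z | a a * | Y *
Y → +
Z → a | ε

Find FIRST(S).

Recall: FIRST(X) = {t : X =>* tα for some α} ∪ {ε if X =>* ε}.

We compute FIRST(S) using the standard algorithm.
FIRST(S) = {+, a, ε}
FIRST(Y) = {+}
FIRST(Z) = {a, ε}
Therefore, FIRST(S) = {+, a, ε}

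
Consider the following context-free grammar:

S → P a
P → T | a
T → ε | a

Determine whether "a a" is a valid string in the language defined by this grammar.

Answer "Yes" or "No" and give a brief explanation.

Yes - a valid derivation exists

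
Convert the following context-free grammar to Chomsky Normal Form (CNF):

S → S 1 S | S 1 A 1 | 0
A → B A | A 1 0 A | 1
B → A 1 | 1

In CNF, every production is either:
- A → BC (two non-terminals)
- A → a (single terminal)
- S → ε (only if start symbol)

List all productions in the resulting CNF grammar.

T1 → 1; S → 0; T0 → 0; A → 1; B → 1; S → S X0; X0 → T1 S; S → S X1; X1 → T1 X2; X2 → A T1; A → B A; A → A X3; X3 → T1 X4; X4 → T0 A; B → A T1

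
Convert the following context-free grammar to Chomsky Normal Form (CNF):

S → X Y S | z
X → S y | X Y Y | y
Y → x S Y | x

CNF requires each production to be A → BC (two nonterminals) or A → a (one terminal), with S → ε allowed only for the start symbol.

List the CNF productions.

S → z; TY → y; X → y; TX → x; Y → x; S → X X0; X0 → Y S; X → S TY; X → X X1; X1 → Y Y; Y → TX X2; X2 → S Y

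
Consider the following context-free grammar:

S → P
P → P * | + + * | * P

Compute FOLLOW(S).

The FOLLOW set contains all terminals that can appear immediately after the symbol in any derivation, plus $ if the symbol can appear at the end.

We compute FOLLOW(S) using the standard algorithm.
FOLLOW(S) starts with {$}.
FIRST(P) = {*, +}
FIRST(S) = {*, +}
FOLLOW(P) = {$, *}
FOLLOW(S) = {$}
Therefore, FOLLOW(S) = {$}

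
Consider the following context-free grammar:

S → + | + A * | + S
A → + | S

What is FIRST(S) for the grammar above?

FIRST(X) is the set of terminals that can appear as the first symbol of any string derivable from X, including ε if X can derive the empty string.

We compute FIRST(S) using the standard algorithm.
FIRST(A) = {+}
FIRST(S) = {+}
Therefore, FIRST(S) = {+}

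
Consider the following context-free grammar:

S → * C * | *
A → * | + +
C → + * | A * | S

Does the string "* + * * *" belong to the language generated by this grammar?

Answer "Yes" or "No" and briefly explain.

No - no valid derivation exists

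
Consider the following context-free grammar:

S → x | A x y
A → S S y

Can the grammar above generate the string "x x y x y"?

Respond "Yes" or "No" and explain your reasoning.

Yes - a valid derivation exists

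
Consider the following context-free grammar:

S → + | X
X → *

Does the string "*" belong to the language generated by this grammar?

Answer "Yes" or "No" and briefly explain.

Yes - a valid derivation exists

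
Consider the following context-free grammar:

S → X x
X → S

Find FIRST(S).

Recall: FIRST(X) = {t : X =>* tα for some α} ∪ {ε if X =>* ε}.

We compute FIRST(S) using the standard algorithm.
FIRST(S) = {}
FIRST(X) = {}
Therefore, FIRST(S) = {}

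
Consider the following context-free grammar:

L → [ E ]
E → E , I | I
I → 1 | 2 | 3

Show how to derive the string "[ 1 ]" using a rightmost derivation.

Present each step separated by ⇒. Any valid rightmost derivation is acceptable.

L ⇒ [ E ] ⇒ [ I ] ⇒ [ 1 ]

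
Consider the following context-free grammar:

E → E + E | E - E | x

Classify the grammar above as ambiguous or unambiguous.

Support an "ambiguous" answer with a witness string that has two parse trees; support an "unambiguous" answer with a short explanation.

Ambiguous - the string 'x - x + x - x + x + x' has two distinct parse trees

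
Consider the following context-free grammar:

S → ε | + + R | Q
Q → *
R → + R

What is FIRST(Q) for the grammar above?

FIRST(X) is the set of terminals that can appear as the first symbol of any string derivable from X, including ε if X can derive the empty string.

We compute FIRST(Q) using the standard algorithm.
FIRST(Q) = {*}
FIRST(R) = {+}
FIRST(S) = {*, +, ε}
Therefore, FIRST(Q) = {*}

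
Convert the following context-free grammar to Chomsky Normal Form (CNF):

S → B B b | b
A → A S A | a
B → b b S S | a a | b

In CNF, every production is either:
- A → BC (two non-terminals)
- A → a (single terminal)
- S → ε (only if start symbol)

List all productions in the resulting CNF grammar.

TB → b; S → b; A → a; TA → a; B → b; S → B X0; X0 → B TB; A → A X1; X1 → S A; B → TB X2; X2 → TB X3; X3 → S S; B → TA TA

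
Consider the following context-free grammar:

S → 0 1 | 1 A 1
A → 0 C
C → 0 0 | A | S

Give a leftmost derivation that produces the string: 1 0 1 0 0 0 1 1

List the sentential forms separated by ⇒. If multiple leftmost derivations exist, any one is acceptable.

S ⇒ 1 A 1 ⇒ 1 0 C 1 ⇒ 1 0 S 1 ⇒ 1 0 1 A 1 1 ⇒ 1 0 1 0 C 1 1 ⇒ 1 0 1 0 0 0 1 1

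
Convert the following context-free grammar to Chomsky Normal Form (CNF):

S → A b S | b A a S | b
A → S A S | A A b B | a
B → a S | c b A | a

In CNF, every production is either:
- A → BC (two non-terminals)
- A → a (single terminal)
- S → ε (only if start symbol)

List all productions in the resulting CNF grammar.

TB → b; TA → a; S → b; A → a; TC → c; B → a; S → A X0; X0 → TB S; S → TB X1; X1 → A X2; X2 → TA S; A → S X3; X3 → A S; A → A X4; X4 → A X5; X5 → TB B; B → TA S; B → TC X6; X6 → TB A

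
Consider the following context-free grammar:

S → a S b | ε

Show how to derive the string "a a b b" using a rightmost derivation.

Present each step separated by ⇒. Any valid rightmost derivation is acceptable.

S ⇒ a S b ⇒ a a S b b ⇒ a a b b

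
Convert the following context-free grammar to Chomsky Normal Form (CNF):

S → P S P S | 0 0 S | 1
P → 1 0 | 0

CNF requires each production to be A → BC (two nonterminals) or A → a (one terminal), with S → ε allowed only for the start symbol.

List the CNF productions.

T0 → 0; S → 1; T1 → 1; P → 0; S → P X0; X0 → S X1; X1 → P S; S → T0 X2; X2 → T0 S; P → T1 T0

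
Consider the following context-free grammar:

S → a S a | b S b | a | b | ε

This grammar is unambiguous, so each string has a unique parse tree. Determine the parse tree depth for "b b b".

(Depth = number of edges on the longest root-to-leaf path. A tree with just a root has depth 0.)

2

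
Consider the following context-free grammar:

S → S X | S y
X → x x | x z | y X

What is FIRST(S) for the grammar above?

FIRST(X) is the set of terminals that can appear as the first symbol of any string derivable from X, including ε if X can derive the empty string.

We compute FIRST(S) using the standard algorithm.
FIRST(S) = {}
FIRST(X) = {x, y}
Therefore, FIRST(S) = {}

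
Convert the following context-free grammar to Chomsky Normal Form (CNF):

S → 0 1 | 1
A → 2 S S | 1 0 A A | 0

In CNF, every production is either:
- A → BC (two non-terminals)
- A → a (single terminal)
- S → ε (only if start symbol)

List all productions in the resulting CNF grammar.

T0 → 0; T1 → 1; S → 1; T2 → 2; A → 0; S → T0 T1; A → T2 X0; X0 → S S; A → T1 X1; X1 → T0 X2; X2 → A A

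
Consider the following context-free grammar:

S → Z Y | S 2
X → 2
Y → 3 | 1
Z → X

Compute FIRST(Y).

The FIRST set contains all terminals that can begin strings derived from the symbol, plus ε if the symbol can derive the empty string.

We compute FIRST(Y) using the standard algorithm.
FIRST(S) = {2}
FIRST(X) = {2}
FIRST(Y) = {1, 3}
FIRST(Z) = {2}
Therefore, FIRST(Y) = {1, 3}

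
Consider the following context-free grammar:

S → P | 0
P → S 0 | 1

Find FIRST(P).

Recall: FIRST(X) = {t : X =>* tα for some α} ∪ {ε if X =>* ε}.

We compute FIRST(P) using the standard algorithm.
FIRST(P) = {0, 1}
FIRST(S) = {0, 1}
Therefore, FIRST(P) = {0, 1}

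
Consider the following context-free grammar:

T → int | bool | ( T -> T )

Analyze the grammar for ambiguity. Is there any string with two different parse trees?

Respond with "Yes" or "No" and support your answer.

No - the grammar is unambiguous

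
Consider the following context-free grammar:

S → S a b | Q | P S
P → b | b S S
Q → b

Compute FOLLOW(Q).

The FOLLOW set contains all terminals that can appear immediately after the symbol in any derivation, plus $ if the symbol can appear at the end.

We compute FOLLOW(Q) using the standard algorithm.
FOLLOW(S) starts with {$}.
FIRST(P) = {b}
FIRST(Q) = {b}
FIRST(S) = {b}
FOLLOW(P) = {b}
FOLLOW(Q) = {$, a, b}
FOLLOW(S) = {$, a, b}
Therefore, FOLLOW(Q) = {$, a, b}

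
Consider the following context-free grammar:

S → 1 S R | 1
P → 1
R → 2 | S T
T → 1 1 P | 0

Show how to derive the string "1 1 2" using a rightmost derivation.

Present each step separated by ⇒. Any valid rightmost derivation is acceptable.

S ⇒ 1 S R ⇒ 1 S 2 ⇒ 1 1 2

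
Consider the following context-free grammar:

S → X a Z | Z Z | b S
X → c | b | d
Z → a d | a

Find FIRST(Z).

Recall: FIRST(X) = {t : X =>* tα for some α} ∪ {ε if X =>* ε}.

We compute FIRST(Z) using the standard algorithm.
FIRST(S) = {a, b, c, d}
FIRST(X) = {b, c, d}
FIRST(Z) = {a}
Therefore, FIRST(Z) = {a}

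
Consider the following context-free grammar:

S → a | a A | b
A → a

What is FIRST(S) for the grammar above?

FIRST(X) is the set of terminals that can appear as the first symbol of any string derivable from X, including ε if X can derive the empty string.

We compute FIRST(S) using the standard algorithm.
FIRST(A) = {a}
FIRST(S) = {a, b}
Therefore, FIRST(S) = {a, b}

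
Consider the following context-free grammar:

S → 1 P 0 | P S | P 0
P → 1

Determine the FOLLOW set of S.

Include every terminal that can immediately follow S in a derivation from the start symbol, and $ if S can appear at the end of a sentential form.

We compute FOLLOW(S) using the standard algorithm.
FOLLOW(S) starts with {$}.
FIRST(P) = {1}
FIRST(S) = {1}
FOLLOW(P) = {0, 1}
FOLLOW(S) = {$}
Therefore, FOLLOW(S) = {$}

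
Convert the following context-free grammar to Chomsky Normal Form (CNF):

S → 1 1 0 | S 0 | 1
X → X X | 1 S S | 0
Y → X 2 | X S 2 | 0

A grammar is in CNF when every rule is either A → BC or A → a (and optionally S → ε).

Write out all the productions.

T1 → 1; T0 → 0; S → 1; X → 0; T2 → 2; Y → 0; S → T1 X0; X0 → T1 T0; S → S T0; X → X X; X → T1 X1; X1 → S S; Y → X T2; Y → X X2; X2 → S T2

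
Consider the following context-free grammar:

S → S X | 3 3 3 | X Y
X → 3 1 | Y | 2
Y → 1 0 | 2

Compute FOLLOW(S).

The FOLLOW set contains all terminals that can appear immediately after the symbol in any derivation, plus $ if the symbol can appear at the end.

We compute FOLLOW(S) using the standard algorithm.
FOLLOW(S) starts with {$}.
FIRST(S) = {1, 2, 3}
FIRST(X) = {1, 2, 3}
FIRST(Y) = {1, 2}
FOLLOW(S) = {$, 1, 2, 3}
FOLLOW(X) = {$, 1, 2, 3}
FOLLOW(Y) = {$, 1, 2, 3}
Therefore, FOLLOW(S) = {$, 1, 2, 3}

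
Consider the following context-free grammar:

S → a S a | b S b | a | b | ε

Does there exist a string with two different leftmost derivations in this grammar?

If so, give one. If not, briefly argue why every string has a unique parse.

No - every string in the language has a unique leftmost derivation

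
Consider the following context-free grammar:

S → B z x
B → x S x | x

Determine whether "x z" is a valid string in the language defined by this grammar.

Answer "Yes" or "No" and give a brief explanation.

No - no valid derivation exists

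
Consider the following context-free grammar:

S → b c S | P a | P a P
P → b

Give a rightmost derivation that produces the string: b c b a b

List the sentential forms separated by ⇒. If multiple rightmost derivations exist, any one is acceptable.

S ⇒ b c S ⇒ b c P a P ⇒ b c P a b ⇒ b c b a b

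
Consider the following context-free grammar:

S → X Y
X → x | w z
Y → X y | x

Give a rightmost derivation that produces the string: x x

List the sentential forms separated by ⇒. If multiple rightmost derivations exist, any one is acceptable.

S ⇒ X Y ⇒ X x ⇒ x x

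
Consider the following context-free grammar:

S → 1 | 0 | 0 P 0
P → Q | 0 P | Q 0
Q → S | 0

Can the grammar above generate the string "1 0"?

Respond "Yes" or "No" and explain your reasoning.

No - no valid derivation exists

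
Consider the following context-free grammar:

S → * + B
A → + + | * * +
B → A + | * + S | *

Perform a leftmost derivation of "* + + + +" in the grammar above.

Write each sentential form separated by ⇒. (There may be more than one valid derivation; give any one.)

S ⇒ * + B ⇒ * + A + ⇒ * + + + +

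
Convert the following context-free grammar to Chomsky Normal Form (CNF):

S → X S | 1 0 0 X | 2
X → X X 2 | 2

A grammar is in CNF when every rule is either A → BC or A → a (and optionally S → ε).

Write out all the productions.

T1 → 1; T0 → 0; S → 2; T2 → 2; X → 2; S → X S; S → T1 X0; X0 → T0 X1; X1 → T0 X; X → X X2; X2 → X T2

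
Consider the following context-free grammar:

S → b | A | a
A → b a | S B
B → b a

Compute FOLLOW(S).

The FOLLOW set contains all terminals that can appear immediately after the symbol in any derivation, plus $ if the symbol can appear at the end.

We compute FOLLOW(S) using the standard algorithm.
FOLLOW(S) starts with {$}.
FIRST(A) = {a, b}
FIRST(B) = {b}
FIRST(S) = {a, b}
FOLLOW(A) = {$, b}
FOLLOW(B) = {$, b}
FOLLOW(S) = {$, b}
Therefore, FOLLOW(S) = {$, b}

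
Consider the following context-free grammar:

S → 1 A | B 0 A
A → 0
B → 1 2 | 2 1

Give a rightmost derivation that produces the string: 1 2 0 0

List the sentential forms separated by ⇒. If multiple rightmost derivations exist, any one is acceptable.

S ⇒ B 0 A ⇒ B 0 0 ⇒ 1 2 0 0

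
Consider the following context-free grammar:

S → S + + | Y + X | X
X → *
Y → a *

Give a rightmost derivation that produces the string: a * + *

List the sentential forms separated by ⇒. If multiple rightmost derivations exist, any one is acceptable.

S ⇒ Y + X ⇒ Y + * ⇒ a * + *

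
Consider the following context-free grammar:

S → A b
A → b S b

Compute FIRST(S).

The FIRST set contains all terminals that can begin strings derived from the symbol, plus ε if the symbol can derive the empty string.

We compute FIRST(S) using the standard algorithm.
FIRST(A) = {b}
FIRST(S) = {b}
Therefore, FIRST(S) = {b}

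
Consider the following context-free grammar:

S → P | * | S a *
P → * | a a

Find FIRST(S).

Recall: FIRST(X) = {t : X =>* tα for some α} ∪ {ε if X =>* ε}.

We compute FIRST(S) using the standard algorithm.
FIRST(P) = {*, a}
FIRST(S) = {*, a}
Therefore, FIRST(S) = {*, a}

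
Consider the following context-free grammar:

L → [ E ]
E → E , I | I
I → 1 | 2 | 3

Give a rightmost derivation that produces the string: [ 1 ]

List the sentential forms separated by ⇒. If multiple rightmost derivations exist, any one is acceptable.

L ⇒ [ E ] ⇒ [ I ] ⇒ [ 1 ]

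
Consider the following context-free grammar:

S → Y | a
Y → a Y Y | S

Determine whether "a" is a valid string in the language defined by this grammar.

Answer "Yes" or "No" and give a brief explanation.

Yes - a valid derivation exists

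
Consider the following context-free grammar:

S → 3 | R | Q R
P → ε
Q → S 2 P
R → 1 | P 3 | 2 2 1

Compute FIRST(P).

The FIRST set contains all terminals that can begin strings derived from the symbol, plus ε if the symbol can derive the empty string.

We compute FIRST(P) using the standard algorithm.
FIRST(P) = {ε}
FIRST(Q) = {1, 2, 3}
FIRST(R) = {1, 2, 3}
FIRST(S) = {1, 2, 3}
Therefore, FIRST(P) = {ε}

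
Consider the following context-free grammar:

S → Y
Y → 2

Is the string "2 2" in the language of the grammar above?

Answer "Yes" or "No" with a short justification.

No - no valid derivation exists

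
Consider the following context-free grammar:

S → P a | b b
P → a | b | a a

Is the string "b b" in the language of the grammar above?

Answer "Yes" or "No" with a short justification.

Yes - a valid derivation exists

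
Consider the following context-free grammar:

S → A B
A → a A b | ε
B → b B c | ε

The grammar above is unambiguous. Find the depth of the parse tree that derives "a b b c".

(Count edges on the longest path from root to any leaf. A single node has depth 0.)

3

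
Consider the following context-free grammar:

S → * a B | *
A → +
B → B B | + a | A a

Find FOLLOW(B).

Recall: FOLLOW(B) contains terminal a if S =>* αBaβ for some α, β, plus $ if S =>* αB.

We compute FOLLOW(B) using the standard algorithm.
FOLLOW(S) starts with {$}.
FIRST(A) = {+}
FIRST(B) = {+}
FIRST(S) = {*}
FOLLOW(A) = {a}
FOLLOW(B) = {$, +}
FOLLOW(S) = {$}
Therefore, FOLLOW(B) = {$, +}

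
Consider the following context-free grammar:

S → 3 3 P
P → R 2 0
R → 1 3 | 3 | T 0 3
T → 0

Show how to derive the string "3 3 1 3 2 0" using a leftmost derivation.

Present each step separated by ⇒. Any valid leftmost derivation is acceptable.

S ⇒ 3 3 P ⇒ 3 3 R 2 0 ⇒ 3 3 1 3 2 0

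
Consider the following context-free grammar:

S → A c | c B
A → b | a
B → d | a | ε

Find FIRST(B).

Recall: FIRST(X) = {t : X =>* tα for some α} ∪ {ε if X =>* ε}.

We compute FIRST(B) using the standard algorithm.
FIRST(A) = {a, b}
FIRST(B) = {a, d, ε}
FIRST(S) = {a, b, c}
Therefore, FIRST(B) = {a, d, ε}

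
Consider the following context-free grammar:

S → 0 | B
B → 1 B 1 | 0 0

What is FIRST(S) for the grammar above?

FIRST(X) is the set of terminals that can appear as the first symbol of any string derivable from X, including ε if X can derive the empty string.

We compute FIRST(S) using the standard algorithm.
FIRST(B) = {0, 1}
FIRST(S) = {0, 1}
Therefore, FIRST(S) = {0, 1}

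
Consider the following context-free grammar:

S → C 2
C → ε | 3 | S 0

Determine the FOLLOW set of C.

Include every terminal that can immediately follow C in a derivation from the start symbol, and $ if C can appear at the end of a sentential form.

We compute FOLLOW(C) using the standard algorithm.
FOLLOW(S) starts with {$}.
FIRST(C) = {2, 3, ε}
FIRST(S) = {2, 3}
FOLLOW(C) = {2}
FOLLOW(S) = {$, 0}
Therefore, FOLLOW(C) = {2}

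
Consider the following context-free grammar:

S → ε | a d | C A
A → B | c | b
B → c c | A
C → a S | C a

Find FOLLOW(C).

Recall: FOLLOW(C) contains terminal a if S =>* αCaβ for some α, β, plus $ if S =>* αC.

We compute FOLLOW(C) using the standard algorithm.
FOLLOW(S) starts with {$}.
FIRST(A) = {b, c}
FIRST(B) = {b, c}
FIRST(C) = {a}
FIRST(S) = {a, ε}
FOLLOW(A) = {$, a, b, c}
FOLLOW(B) = {$, a, b, c}
FOLLOW(C) = {a, b, c}
FOLLOW(S) = {$, a, b, c}
Therefore, FOLLOW(C) = {a, b, c}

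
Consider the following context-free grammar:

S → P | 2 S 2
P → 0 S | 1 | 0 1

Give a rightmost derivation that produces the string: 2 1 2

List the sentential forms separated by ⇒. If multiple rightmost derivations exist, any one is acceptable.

S ⇒ 2 S 2 ⇒ 2 P 2 ⇒ 2 1 2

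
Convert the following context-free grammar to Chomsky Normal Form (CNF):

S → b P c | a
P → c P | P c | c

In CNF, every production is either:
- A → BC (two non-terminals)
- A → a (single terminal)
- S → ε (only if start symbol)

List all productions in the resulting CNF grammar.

TB → b; TC → c; S → a; P → c; S → TB X0; X0 → P TC; P → TC P; P → P TC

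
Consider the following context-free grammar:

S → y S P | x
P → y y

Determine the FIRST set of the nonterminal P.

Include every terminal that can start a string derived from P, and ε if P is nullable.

We compute FIRST(P) using the standard algorithm.
FIRST(P) = {y}
FIRST(S) = {x, y}
Therefore, FIRST(P) = {y}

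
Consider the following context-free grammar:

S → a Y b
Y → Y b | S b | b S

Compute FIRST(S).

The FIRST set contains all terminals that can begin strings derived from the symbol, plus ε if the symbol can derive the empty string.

We compute FIRST(S) using the standard algorithm.
FIRST(S) = {a}
FIRST(Y) = {a, b}
Therefore, FIRST(S) = {a}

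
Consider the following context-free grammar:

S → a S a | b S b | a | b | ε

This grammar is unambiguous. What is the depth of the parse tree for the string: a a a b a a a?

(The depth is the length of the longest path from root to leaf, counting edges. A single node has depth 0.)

4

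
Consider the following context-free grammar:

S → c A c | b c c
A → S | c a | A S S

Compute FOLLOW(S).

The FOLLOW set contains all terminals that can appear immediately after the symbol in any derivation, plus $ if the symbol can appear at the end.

We compute FOLLOW(S) using the standard algorithm.
FOLLOW(S) starts with {$}.
FIRST(A) = {b, c}
FIRST(S) = {b, c}
FOLLOW(A) = {b, c}
FOLLOW(S) = {$, b, c}
Therefore, FOLLOW(S) = {$, b, c}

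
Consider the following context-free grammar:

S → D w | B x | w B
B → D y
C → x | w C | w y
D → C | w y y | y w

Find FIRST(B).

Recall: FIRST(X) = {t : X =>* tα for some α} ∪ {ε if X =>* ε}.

We compute FIRST(B) using the standard algorithm.
FIRST(B) = {w, x, y}
FIRST(C) = {w, x}
FIRST(D) = {w, x, y}
FIRST(S) = {w, x, y}
Therefore, FIRST(B) = {w, x, y}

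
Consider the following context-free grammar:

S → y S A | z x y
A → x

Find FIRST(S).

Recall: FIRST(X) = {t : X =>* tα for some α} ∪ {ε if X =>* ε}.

We compute FIRST(S) using the standard algorithm.
FIRST(A) = {x}
FIRST(S) = {y, z}
Therefore, FIRST(S) = {y, z}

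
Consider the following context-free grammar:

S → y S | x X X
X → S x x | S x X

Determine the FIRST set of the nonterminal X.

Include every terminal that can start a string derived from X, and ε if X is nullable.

We compute FIRST(X) using the standard algorithm.
FIRST(S) = {x, y}
FIRST(X) = {x, y}
Therefore, FIRST(X) = {x, y}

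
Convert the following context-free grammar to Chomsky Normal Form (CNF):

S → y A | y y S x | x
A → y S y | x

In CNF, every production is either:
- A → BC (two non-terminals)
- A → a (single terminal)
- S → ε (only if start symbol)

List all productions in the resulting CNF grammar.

TY → y; TX → x; S → x; A → x; S → TY A; S → TY X0; X0 → TY X1; X1 → S TX; A → TY X2; X2 → S TY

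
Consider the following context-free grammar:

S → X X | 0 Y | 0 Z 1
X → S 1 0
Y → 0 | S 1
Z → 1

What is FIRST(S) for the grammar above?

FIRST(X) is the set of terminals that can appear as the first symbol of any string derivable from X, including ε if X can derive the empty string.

We compute FIRST(S) using the standard algorithm.
FIRST(S) = {0}
FIRST(X) = {0}
FIRST(Y) = {0}
FIRST(Z) = {1}
Therefore, FIRST(S) = {0}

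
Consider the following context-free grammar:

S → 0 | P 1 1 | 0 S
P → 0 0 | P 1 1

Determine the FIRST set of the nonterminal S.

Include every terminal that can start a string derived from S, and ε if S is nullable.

We compute FIRST(S) using the standard algorithm.
FIRST(P) = {0}
FIRST(S) = {0}
Therefore, FIRST(S) = {0}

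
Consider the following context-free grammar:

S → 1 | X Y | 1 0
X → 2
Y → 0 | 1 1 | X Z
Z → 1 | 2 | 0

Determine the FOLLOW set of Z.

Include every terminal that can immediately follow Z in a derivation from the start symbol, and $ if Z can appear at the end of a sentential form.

We compute FOLLOW(Z) using the standard algorithm.
FOLLOW(S) starts with {$}.
FIRST(S) = {1, 2}
FIRST(X) = {2}
FIRST(Y) = {0, 1, 2}
FIRST(Z) = {0, 1, 2}
FOLLOW(S) = {$}
FOLLOW(X) = {0, 1, 2}
FOLLOW(Y) = {$}
FOLLOW(Z) = {$}
Therefore, FOLLOW(Z) = {$}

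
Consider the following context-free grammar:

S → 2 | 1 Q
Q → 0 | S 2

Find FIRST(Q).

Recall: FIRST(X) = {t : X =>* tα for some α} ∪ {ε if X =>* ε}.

We compute FIRST(Q) using the standard algorithm.
FIRST(Q) = {0, 1, 2}
FIRST(S) = {1, 2}
Therefore, FIRST(Q) = {0, 1, 2}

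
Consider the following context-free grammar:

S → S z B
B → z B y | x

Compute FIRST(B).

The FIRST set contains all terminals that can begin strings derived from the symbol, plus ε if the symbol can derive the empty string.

We compute FIRST(B) using the standard algorithm.
FIRST(B) = {x, z}
FIRST(S) = {}
Therefore, FIRST(B) = {x, z}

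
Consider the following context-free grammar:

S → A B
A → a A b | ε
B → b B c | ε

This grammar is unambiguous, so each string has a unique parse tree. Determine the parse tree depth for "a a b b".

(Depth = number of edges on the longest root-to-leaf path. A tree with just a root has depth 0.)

4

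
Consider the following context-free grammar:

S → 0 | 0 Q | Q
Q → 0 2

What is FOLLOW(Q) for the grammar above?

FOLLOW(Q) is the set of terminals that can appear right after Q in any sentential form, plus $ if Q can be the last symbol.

We compute FOLLOW(Q) using the standard algorithm.
FOLLOW(S) starts with {$}.
FIRST(Q) = {0}
FIRST(S) = {0}
FOLLOW(Q) = {$}
FOLLOW(S) = {$}
Therefore, FOLLOW(Q) = {$}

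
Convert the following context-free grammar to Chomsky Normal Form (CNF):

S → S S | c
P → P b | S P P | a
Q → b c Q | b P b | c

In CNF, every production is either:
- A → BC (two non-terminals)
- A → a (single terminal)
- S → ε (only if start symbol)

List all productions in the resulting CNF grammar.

S → c; TB → b; P → a; TC → c; Q → c; S → S S; P → P TB; P → S X0; X0 → P P; Q → TB X1; X1 → TC Q; Q → TB X2; X2 → P TB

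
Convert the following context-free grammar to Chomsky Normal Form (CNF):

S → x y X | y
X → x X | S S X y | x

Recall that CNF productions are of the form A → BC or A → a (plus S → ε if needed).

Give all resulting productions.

TX → x; TY → y; S → y; X → x; S → TX X0; X0 → TY X; X → TX X; X → S X1; X1 → S X2; X2 → X TY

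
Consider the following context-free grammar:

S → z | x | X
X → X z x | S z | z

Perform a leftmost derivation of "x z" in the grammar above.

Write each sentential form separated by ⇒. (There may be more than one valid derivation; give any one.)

S ⇒ X ⇒ S z ⇒ x z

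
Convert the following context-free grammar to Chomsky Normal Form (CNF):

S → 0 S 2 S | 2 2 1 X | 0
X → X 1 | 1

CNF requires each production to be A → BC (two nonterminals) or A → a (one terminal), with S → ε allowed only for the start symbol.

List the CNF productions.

T0 → 0; T2 → 2; T1 → 1; S → 0; X → 1; S → T0 X0; X0 → S X1; X1 → T2 S; S → T2 X2; X2 → T2 X3; X3 → T1 X; X → X T1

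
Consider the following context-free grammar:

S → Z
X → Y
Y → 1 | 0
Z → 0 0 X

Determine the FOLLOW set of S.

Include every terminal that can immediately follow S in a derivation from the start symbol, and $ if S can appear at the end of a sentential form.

We compute FOLLOW(S) using the standard algorithm.
FOLLOW(S) starts with {$}.
FIRST(S) = {0}
FIRST(X) = {0, 1}
FIRST(Y) = {0, 1}
FIRST(Z) = {0}
FOLLOW(S) = {$}
FOLLOW(X) = {$}
FOLLOW(Y) = {$}
FOLLOW(Z) = {$}
Therefore, FOLLOW(S) = {$}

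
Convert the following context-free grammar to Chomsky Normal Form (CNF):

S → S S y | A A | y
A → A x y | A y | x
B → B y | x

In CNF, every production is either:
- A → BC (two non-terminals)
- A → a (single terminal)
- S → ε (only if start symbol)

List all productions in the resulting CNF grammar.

TY → y; S → y; TX → x; A → x; B → x; S → S X0; X0 → S TY; S → A A; A → A X1; X1 → TX TY; A → A TY; B → B TY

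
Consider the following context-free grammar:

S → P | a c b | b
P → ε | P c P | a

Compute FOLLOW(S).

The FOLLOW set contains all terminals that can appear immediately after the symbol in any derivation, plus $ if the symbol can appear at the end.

We compute FOLLOW(S) using the standard algorithm.
FOLLOW(S) starts with {$}.
FIRST(P) = {a, c, ε}
FIRST(S) = {a, b, c, ε}
FOLLOW(P) = {$, c}
FOLLOW(S) = {$}
Therefore, FOLLOW(S) = {$}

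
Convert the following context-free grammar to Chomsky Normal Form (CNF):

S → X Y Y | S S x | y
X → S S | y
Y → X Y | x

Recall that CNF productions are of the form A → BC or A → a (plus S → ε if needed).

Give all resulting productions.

TX → x; S → y; X → y; Y → x; S → X X0; X0 → Y Y; S → S X1; X1 → S TX; X → S S; Y → X Y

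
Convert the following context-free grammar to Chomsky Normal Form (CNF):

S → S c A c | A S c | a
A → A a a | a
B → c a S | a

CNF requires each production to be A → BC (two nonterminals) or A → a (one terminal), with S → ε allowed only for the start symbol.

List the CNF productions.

TC → c; S → a; TA → a; A → a; B → a; S → S X0; X0 → TC X1; X1 → A TC; S → A X2; X2 → S TC; A → A X3; X3 → TA TA; B → TC X4; X4 → TA S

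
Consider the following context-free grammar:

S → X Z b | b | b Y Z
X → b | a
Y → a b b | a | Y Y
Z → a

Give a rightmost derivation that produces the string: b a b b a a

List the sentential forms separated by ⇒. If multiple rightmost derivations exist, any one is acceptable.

S ⇒ b Y Z ⇒ b Y a ⇒ b Y Y a ⇒ b Y a a ⇒ b a b b a a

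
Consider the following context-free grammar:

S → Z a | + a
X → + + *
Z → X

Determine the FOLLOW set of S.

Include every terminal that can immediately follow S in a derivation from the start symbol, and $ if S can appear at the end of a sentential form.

We compute FOLLOW(S) using the standard algorithm.
FOLLOW(S) starts with {$}.
FIRST(S) = {+}
FIRST(X) = {+}
FIRST(Z) = {+}
FOLLOW(S) = {$}
FOLLOW(X) = {a}
FOLLOW(Z) = {a}
Therefore, FOLLOW(S) = {$}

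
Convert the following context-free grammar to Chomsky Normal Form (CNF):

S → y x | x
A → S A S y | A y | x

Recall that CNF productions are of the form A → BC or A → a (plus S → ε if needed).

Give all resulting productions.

TY → y; TX → x; S → x; A → x; S → TY TX; A → S X0; X0 → A X1; X1 → S TY; A → A TY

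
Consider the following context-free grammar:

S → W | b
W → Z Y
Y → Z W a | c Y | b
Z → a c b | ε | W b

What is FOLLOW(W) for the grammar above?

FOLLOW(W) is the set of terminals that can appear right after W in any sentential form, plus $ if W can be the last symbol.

We compute FOLLOW(W) using the standard algorithm.
FOLLOW(S) starts with {$}.
FIRST(S) = {a, b, c}
FIRST(W) = {a, b, c}
FIRST(Y) = {a, b, c}
FIRST(Z) = {a, b, c, ε}
FOLLOW(S) = {$}
FOLLOW(W) = {$, a, b}
FOLLOW(Y) = {$, a, b}
FOLLOW(Z) = {a, b, c}
Therefore, FOLLOW(W) = {$, a, b}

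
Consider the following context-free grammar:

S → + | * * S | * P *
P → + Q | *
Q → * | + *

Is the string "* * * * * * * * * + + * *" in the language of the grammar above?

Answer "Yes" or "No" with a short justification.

Yes - a valid derivation exists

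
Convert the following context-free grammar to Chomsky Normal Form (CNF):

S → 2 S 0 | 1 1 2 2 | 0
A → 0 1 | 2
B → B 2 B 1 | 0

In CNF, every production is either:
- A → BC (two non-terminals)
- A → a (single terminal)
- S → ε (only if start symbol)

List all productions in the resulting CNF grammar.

T2 → 2; T0 → 0; T1 → 1; S → 0; A → 2; B → 0; S → T2 X0; X0 → S T0; S → T1 X1; X1 → T1 X2; X2 → T2 T2; A → T0 T1; B → B X3; X3 → T2 X4; X4 → B T1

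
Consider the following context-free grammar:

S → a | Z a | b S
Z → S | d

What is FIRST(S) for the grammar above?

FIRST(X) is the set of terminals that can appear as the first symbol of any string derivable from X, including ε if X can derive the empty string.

We compute FIRST(S) using the standard algorithm.
FIRST(S) = {a, b, d}
FIRST(Z) = {a, b, d}
Therefore, FIRST(S) = {a, b, d}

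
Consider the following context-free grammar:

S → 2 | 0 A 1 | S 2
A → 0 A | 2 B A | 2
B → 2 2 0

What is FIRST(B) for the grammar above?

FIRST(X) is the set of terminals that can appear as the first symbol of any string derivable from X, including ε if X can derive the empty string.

We compute FIRST(B) using the standard algorithm.
FIRST(A) = {0, 2}
FIRST(B) = {2}
FIRST(S) = {0, 2}
Therefore, FIRST(B) = {2}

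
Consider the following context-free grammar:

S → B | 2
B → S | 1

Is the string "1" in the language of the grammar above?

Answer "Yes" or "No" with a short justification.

Yes - a valid derivation exists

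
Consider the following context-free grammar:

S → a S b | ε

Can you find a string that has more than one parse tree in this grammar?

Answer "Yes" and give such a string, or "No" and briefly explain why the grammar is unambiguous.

No - the grammar is unambiguous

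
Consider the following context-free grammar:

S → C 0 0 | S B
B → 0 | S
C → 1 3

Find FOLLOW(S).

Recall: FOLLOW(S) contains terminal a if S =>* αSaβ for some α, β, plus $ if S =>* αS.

We compute FOLLOW(S) using the standard algorithm.
FOLLOW(S) starts with {$}.
FIRST(B) = {0, 1}
FIRST(C) = {1}
FIRST(S) = {1}
FOLLOW(B) = {$, 0, 1}
FOLLOW(C) = {0}
FOLLOW(S) = {$, 0, 1}
Therefore, FOLLOW(S) = {$, 0, 1}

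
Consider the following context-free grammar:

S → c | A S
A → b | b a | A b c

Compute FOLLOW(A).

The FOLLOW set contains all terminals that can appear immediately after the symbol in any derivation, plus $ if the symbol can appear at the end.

We compute FOLLOW(A) using the standard algorithm.
FOLLOW(S) starts with {$}.
FIRST(A) = {b}
FIRST(S) = {b, c}
FOLLOW(A) = {b, c}
FOLLOW(S) = {$}
Therefore, FOLLOW(A) = {b, c}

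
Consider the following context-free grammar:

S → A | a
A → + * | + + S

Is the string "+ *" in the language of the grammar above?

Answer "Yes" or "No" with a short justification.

Yes - a valid derivation exists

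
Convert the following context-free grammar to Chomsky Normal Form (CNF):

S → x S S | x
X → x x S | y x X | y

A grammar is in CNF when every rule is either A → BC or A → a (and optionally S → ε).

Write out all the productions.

TX → x; S → x; TY → y; X → y; S → TX X0; X0 → S S; X → TX X1; X1 → TX S; X → TY X2; X2 → TX X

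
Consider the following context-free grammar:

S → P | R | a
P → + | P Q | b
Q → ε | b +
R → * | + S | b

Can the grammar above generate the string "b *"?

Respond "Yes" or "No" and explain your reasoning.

No - no valid derivation exists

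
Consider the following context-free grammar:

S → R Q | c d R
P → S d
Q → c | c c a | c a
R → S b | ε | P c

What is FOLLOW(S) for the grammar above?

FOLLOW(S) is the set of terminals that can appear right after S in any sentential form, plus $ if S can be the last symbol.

We compute FOLLOW(S) using the standard algorithm.
FOLLOW(S) starts with {$}.
FIRST(P) = {c}
FIRST(Q) = {c}
FIRST(R) = {c, ε}
FIRST(S) = {c}
FOLLOW(P) = {c}
FOLLOW(Q) = {$, b, d}
FOLLOW(R) = {$, b, c, d}
FOLLOW(S) = {$, b, d}
Therefore, FOLLOW(S) = {$, b, d}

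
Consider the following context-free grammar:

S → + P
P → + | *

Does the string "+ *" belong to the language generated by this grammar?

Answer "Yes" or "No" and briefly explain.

Yes - a valid derivation exists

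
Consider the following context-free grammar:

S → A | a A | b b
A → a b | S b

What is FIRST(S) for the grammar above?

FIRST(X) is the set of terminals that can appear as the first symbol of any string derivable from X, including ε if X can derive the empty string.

We compute FIRST(S) using the standard algorithm.
FIRST(A) = {a, b}
FIRST(S) = {a, b}
Therefore, FIRST(S) = {a, b}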